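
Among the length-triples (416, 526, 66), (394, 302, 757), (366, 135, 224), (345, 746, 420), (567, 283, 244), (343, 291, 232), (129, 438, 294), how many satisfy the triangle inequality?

(66,416,526): 66+416 ≤ 526 → not valid
(302,394,757): 302+394 ≤ 757 → not valid
(135,224,366): 135+224 ≤ 366 → not valid
(345,420,746): 345+420 > 746 → valid
(244,283,567): 244+283 ≤ 567 → not valid
(232,291,343): 232+291 > 343 → valid
(129,294,438): 129+294 ≤ 438 → not valid
2 of the 7 triples form a triangle.

2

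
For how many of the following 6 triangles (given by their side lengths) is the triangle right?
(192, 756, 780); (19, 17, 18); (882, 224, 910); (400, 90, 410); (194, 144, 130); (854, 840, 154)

(192,756,780): 192²+756² = 608400 = 780² → right
(19,17,18): 17²+18² = 613 > 361 = 19² → acute
(882,224,910): 224²+882² = 828100 = 910² → right
(400,90,410): 90²+400² = 168100 = 410² → right
(194,144,130): 130²+144² = 37636 = 194² → right
(854,840,154): 154²+840² = 729316 = 854² → right
5 of the 6 are right.

5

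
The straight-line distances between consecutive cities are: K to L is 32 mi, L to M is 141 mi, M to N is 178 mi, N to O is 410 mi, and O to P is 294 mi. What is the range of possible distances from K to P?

0 ≤ KP ≤ 1055 mi

The maximum is all hops collinear in one direction: 32 + 141 + 178 + 410 + 294 = 1055.
The longest hop is 410; the others sum to 645. Since 410 ≤ 645, the path can fold back on itself completely, so the minimum distance is 0.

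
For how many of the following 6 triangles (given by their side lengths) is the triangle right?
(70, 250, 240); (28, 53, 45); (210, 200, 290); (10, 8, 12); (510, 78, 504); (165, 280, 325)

5

(70,250,240): 70²+240² = 62500 = 250² → right
(28,53,45): 28²+45² = 2809 = 53² → right
(210,200,290): 200²+210² = 84100 = 290² → right
(10,8,12): 8²+10² = 164 > 144 = 12² → acute
(510,78,504): 78²+504² = 260100 = 510² → right
(165,280,325): 165²+280² = 105625 = 325² → right
5 of the 6 are right.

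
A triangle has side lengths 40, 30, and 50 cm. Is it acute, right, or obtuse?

right

Compare the square of the longest side to the sum of squares of the other two: 30² + 40² = 2500 = 50².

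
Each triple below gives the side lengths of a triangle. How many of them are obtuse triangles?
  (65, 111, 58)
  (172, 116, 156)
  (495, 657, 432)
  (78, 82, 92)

(65,111,58): 58²+65² = 7589 < 12321 = 111² → obtuse
(172,116,156): 116²+156² = 37792 > 29584 = 172² → acute
(495,657,432): 432²+495² = 431649 = 657² → right
(78,82,92): 78²+82² = 12808 > 8464 = 92² → acute
1 of the 4 is obtuse.

1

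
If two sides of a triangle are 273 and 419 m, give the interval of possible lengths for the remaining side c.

146 < c < 692 (m)

By the triangle inequality, c must be less than 273 + 419 = 692 and greater than |273 − 419| = 146.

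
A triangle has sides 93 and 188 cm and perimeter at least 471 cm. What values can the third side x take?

190 ≤ x < 281

Triangle inequality alone gives 95 < x < 281.
The perimeter condition gives x ≥ 471 − 93 − 188 = 190.
Intersecting the two: 190 ≤ x < 281.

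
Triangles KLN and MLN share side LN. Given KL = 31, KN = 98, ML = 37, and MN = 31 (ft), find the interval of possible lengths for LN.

From triangle KLN: |31 − 98| < LN < 31 + 98, i.e. 67 < LN < 129.
From triangle MLN: 6 < LN < 68.
Both must hold, so LN lies in the intersection.

67 < LN < 68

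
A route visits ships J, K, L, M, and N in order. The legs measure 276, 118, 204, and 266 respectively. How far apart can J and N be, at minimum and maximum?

The maximum is all hops collinear in one direction: 276 + 118 + 204 + 266 = 864.
The longest hop is 276; the others sum to 588. Since 276 ≤ 588, the path can fold back on itself completely, so the minimum distance is 0.

0 ≤ JN ≤ 864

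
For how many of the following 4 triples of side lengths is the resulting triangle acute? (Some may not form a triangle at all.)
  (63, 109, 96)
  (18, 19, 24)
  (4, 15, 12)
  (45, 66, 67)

3

(63,109,96): 63²+96² = 13185 > 11881 = 109² → acute
(18,19,24): 18²+19² = 685 > 576 = 24² → acute
(4,15,12): 4²+12² = 160 < 225 = 15² → obtuse
(45,66,67): 45²+66² = 6381 > 4489 = 67² → acute
3 of the 4 are acute.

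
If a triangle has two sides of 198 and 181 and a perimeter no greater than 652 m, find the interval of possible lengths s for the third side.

Triangle inequality alone gives 17 < s < 379.
The perimeter condition gives s ≤ 652 − 198 − 181 = 273.
Intersecting the two: 17 < s ≤ 273.

17 < s ≤ 273 m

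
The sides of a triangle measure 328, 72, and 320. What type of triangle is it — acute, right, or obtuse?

right

Compare the square of the longest side to the sum of squares of the other two: 72² + 320² = 107584 = 328².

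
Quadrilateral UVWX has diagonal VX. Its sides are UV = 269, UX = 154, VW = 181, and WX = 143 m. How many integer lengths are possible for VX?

From triangle UVX: 115 < VX < 423.
From triangle WVX: 38 < VX < 324.
Intersection: 115 < VX < 324, so integers 116 through 323: 208 values.

208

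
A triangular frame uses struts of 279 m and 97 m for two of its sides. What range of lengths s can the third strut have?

182 < s < 376 (m)

By the triangle inequality, s must be less than 279 + 97 = 376 and greater than |279 − 97| = 182.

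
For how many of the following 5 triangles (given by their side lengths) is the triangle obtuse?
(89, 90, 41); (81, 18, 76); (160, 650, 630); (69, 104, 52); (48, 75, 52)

(89,90,41): 41²+89² = 9602 > 8100 = 90² → acute
(81,18,76): 18²+76² = 6100 < 6561 = 81² → obtuse
(160,650,630): 160²+630² = 422500 = 650² → right
(69,104,52): 52²+69² = 7465 < 10816 = 104² → obtuse
(48,75,52): 48²+52² = 5008 < 5625 = 75² → obtuse
3 of the 5 are obtuse.

3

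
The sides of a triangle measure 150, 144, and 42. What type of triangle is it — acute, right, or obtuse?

right

Compare the square of the longest side to the sum of squares of the other two: 42² + 144² = 22500 = 150².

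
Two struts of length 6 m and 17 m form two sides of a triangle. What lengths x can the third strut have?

By the triangle inequality, x must be less than 6 + 17 = 23 and greater than |6 − 17| = 11.

11 < x < 23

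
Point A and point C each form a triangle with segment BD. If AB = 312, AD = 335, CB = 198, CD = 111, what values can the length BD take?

87 < BD < 309

From triangle ABD: |312 − 335| < BD < 312 + 335, i.e. 23 < BD < 647.
From triangle CBD: 87 < BD < 309.
Both must hold, so BD lies in the intersection.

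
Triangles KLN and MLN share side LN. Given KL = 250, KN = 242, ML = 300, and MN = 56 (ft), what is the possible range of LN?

244 < LN < 356

From triangle KLN: |250 − 242| < LN < 250 + 242, i.e. 8 < LN < 492.
From triangle MLN: 244 < LN < 356.
Both must hold, so LN lies in the intersection.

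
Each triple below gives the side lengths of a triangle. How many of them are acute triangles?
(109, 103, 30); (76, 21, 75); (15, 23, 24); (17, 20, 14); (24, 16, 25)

4

(109,103,30): 30²+103² = 11509 < 11881 = 109² → obtuse
(76,21,75): 21²+75² = 6066 > 5776 = 76² → acute
(15,23,24): 15²+23² = 754 > 576 = 24² → acute
(17,20,14): 14²+17² = 485 > 400 = 20² → acute
(24,16,25): 16²+24² = 832 > 625 = 25² → acute
4 of the 5 are acute.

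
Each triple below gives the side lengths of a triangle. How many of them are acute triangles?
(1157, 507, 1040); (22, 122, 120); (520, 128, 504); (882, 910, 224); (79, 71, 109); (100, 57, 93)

(1157,507,1040): 507²+1040² = 1338649 = 1157² → right
(22,122,120): 22²+120² = 14884 = 122² → right
(520,128,504): 128²+504² = 270400 = 520² → right
(882,910,224): 224²+882² = 828100 = 910² → right
(79,71,109): 71²+79² = 11282 < 11881 = 109² → obtuse
(100,57,93): 57²+93² = 11898 > 10000 = 100² → acute
1 of the 6 is acute.

1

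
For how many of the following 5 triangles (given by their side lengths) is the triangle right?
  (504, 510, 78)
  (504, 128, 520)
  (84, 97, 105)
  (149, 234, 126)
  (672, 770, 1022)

3

(504,510,78): 78²+504² = 260100 = 510² → right
(504,128,520): 128²+504² = 270400 = 520² → right
(84,97,105): 84²+97² = 16465 > 11025 = 105² → acute
(149,234,126): 126²+149² = 38077 < 54756 = 234² → obtuse
(672,770,1022): 672²+770² = 1044484 = 1022² → right
3 of the 5 are right.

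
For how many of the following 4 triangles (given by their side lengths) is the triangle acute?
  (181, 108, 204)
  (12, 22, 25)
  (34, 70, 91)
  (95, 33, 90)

3

(181,108,204): 108²+181² = 44425 > 41616 = 204² → acute
(12,22,25): 12²+22² = 628 > 625 = 25² → acute
(34,70,91): 34²+70² = 6056 < 8281 = 91² → obtuse
(95,33,90): 33²+90² = 9189 > 9025 = 95² → acute
3 of the 4 are acute.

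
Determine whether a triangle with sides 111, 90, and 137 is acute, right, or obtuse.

acute

Compare the square of the longest side to the sum of squares of the other two: 90² + 111² = 20421 > 18769 = 137².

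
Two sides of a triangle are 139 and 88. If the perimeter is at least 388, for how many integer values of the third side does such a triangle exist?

Triangle inequality: 51 < x < 227. Perimeter ≥ 388 gives x ≥ 388 − 139 − 88 = 161.
So 161 ≤ x < 227; integers 161 through 226: 66 values.

66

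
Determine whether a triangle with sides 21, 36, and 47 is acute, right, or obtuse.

obtuse

Compare the square of the longest side to the sum of squares of the other two: 21² + 36² = 1737 < 2209 = 47².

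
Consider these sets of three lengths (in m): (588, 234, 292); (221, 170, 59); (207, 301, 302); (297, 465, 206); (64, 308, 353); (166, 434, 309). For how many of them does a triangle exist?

5

(234,292,588): 234+292 ≤ 588 → not valid
(59,170,221): 59+170 > 221 → valid
(207,301,302): 207+301 > 302 → valid
(206,297,465): 206+297 > 465 → valid
(64,308,353): 64+308 > 353 → valid
(166,309,434): 166+309 > 434 → valid
5 of the 6 triples form a triangle.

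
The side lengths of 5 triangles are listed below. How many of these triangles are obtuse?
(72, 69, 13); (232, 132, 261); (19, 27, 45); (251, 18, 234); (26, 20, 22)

3

(72,69,13): 13²+69² = 4930 < 5184 = 72² → obtuse
(232,132,261): 132²+232² = 71248 > 68121 = 261² → acute
(19,27,45): 19²+27² = 1090 < 2025 = 45² → obtuse
(251,18,234): 18²+234² = 55080 < 63001 = 251² → obtuse
(26,20,22): 20²+22² = 884 > 676 = 26² → acute
3 of the 5 are obtuse.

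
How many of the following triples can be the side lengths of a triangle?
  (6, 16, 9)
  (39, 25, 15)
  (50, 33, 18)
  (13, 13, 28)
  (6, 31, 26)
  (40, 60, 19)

(6,9,16): 6+9 ≤ 16 → not valid
(15,25,39): 15+25 > 39 → valid
(18,33,50): 18+33 > 50 → valid
(13,13,28): 13+13 ≤ 28 → not valid
(6,26,31): 6+26 > 31 → valid
(19,40,60): 19+40 ≤ 60 → not valid
3 of the 6 triples form a triangle.

3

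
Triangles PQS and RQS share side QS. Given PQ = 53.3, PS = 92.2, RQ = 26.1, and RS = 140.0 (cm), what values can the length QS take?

From triangle PQS: |53.3 − 92.2| < QS < 53.3 + 92.2, i.e. 38.9 < QS < 145.5.
From triangle RQS: 113.9 < QS < 166.1.
Both must hold, so QS lies in the intersection.

113.9 < QS < 145.5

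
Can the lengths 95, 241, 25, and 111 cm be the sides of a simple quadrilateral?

No

For a quadrilateral, each side must be shorter than the sum of the others.
Here the longest side is 241, but the remaining 3 sides sum to only 231.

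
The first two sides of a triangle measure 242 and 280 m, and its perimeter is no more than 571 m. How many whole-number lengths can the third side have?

11

Triangle inequality: 38 < x < 522. Perimeter ≤ 571 gives x ≤ 571 − 242 − 280 = 49.
So 38 < x ≤ 49; integers 39 through 49: 11 values.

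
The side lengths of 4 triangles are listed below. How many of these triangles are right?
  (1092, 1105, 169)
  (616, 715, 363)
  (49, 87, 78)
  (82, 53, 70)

2

(1092,1105,169): 169²+1092² = 1221025 = 1105² → right
(616,715,363): 363²+616² = 511225 = 715² → right
(49,87,78): 49²+78² = 8485 > 7569 = 87² → acute
(82,53,70): 53²+70² = 7709 > 6724 = 82² → acute
2 of the 4 are right.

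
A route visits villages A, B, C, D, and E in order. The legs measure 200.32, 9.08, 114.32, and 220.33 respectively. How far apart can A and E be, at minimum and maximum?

0 ≤ AE ≤ 544.05

The maximum is all hops collinear in one direction: 200.32 + 9.08 + 114.32 + 220.33 = 544.05.
The longest hop is 220.33; the others sum to 323.72. Since 220.33 ≤ 323.72, the path can fold back on itself completely, so the minimum distance is 0.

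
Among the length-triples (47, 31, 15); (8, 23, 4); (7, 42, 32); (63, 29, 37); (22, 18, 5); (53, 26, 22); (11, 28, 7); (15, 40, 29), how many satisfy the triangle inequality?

3

(15,31,47): 15+31 ≤ 47 → not valid
(4,8,23): 4+8 ≤ 23 → not valid
(7,32,42): 7+32 ≤ 42 → not valid
(29,37,63): 29+37 > 63 → valid
(5,18,22): 5+18 > 22 → valid
(22,26,53): 22+26 ≤ 53 → not valid
(7,11,28): 7+11 ≤ 28 → not valid
(15,29,40): 15+29 > 40 → valid
3 of the 8 triples form a triangle.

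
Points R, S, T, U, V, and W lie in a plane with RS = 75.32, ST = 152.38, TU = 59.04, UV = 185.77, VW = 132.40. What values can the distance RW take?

The maximum is all hops collinear in one direction: 75.32 + 152.38 + 59.04 + 185.77 + 132.40 = 604.91.
The longest hop is 185.77; the others sum to 419.14. Since 185.77 ≤ 419.14, the path can fold back on itself completely, so the minimum distance is 0.

0 ≤ RW ≤ 604.91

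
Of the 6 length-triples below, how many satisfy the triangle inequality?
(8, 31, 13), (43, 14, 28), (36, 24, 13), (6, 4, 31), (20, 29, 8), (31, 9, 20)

1

(8,13,31): 8+13 ≤ 31 → not valid
(14,28,43): 14+28 ≤ 43 → not valid
(13,24,36): 13+24 > 36 → valid
(4,6,31): 4+6 ≤ 31 → not valid
(8,20,29): 8+20 ≤ 29 → not valid
(9,20,31): 9+20 ≤ 31 → not valid
1 of the 6 triples forms a triangle.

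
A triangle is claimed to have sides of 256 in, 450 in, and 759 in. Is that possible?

The longest side is 759, but the other two sum to only 706.
706 < 759, so the triangle inequality fails.

No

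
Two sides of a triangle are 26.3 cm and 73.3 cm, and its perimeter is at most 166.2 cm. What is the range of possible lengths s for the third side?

47.0 < s ≤ 66.6 cm

Triangle inequality alone gives 47.0 < s < 99.6.
The perimeter condition gives s ≤ 166.2 − 26.3 − 73.3 = 66.6.
Intersecting the two: 47.0 < s ≤ 66.6.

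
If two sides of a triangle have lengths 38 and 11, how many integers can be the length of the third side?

21

The third side lies in the open interval (27, 49).
Integers from 28 to 48 inclusive: 48 − 28 + 1 = 21.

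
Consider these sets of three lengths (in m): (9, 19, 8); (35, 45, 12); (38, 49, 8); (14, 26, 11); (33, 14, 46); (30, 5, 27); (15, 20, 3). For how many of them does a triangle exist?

3

(8,9,19): 8+9 ≤ 19 → not valid
(12,35,45): 12+35 > 45 → valid
(8,38,49): 8+38 ≤ 49 → not valid
(11,14,26): 11+14 ≤ 26 → not valid
(14,33,46): 14+33 > 46 → valid
(5,27,30): 5+27 > 30 → valid
(3,15,20): 3+15 ≤ 20 → not valid
3 of the 7 triples form a triangle.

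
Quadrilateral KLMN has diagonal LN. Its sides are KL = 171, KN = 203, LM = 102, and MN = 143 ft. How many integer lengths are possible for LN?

From triangle KLN: 32 < LN < 374.
From triangle MLN: 41 < LN < 245.
Intersection: 41 < LN < 245, so integers 42 through 244: 203 values.

203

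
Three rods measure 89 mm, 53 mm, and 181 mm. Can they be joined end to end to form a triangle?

The longest side is 181, but the other two sum to only 142.
142 < 181, so the triangle inequality fails.

No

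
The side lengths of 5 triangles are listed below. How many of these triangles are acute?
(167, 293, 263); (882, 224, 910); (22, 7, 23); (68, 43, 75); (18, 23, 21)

(167,293,263): 167²+263² = 97058 > 85849 = 293² → acute
(882,224,910): 224²+882² = 828100 = 910² → right
(22,7,23): 7²+22² = 533 > 529 = 23² → acute
(68,43,75): 43²+68² = 6473 > 5625 = 75² → acute
(18,23,21): 18²+21² = 765 > 529 = 23² → acute
4 of the 5 are acute.

4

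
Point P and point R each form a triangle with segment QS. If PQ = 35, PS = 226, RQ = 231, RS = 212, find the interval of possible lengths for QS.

191 < QS < 261

From triangle PQS: |35 − 226| < QS < 35 + 226, i.e. 191 < QS < 261.
From triangle RQS: 19 < QS < 443.
Both must hold, so QS lies in the intersection.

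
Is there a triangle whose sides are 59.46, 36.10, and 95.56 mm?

No

The two shorter sides sum to 95.56, exactly equal to the longest side 95.56.
That gives only a degenerate (flat) triangle — the inequality must be strict.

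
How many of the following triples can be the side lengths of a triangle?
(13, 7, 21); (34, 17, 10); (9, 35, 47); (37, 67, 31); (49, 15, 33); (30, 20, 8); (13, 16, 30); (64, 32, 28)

(7,13,21): 7+13 ≤ 21 → not valid
(10,17,34): 10+17 ≤ 34 → not valid
(9,35,47): 9+35 ≤ 47 → not valid
(31,37,67): 31+37 > 67 → valid
(15,33,49): 15+33 ≤ 49 → not valid
(8,20,30): 8+20 ≤ 30 → not valid
(13,16,30): 13+16 ≤ 30 → not valid
(28,32,64): 28+32 ≤ 64 → not valid
1 of the 8 triples forms a triangle.

1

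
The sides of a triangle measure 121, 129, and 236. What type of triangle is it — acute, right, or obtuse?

obtuse

Compare the square of the longest side to the sum of squares of the other two: 121² + 129² = 31282 < 55696 = 236².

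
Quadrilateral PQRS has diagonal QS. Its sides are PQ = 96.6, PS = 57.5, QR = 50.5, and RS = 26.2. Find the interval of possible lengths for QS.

39.1 < QS < 76.7

From triangle PQS: |96.6 − 57.5| < QS < 96.6 + 57.5, i.e. 39.1 < QS < 154.1.
From triangle RQS: 24.3 < QS < 76.7.
Both must hold, so QS lies in the intersection.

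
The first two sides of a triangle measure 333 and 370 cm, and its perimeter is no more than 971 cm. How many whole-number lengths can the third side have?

Triangle inequality: 37 < x < 703. Perimeter ≤ 971 gives x ≤ 971 − 333 − 370 = 268.
So 37 < x ≤ 268; integers 38 through 268: 231 values.

231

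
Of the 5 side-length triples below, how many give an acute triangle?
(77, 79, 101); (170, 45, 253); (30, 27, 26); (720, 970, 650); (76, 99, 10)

2

(77,79,101): 77²+79² = 12170 > 10201 = 101² → acute
(170,45,253): 45+170 ≤ 253, not a triangle
(30,27,26): 26²+27² = 1405 > 900 = 30² → acute
(720,970,650): 650²+720² = 940900 = 970² → right
(76,99,10): 10+76 ≤ 99, not a triangle
2 of the 5 are acute.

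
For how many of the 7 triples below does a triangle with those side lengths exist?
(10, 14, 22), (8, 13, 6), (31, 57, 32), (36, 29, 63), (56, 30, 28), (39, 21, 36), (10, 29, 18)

6

(10,14,22): 10+14 > 22 → valid
(6,8,13): 6+8 > 13 → valid
(31,32,57): 31+32 > 57 → valid
(29,36,63): 29+36 > 63 → valid
(28,30,56): 28+30 > 56 → valid
(21,36,39): 21+36 > 39 → valid
(10,18,29): 10+18 ≤ 29 → not valid
6 of the 7 triples form a triangle.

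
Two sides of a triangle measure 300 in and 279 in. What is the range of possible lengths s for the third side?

21 < s < 579 (in)

By the triangle inequality, s must be less than 300 + 279 = 579 and greater than |300 − 279| = 21.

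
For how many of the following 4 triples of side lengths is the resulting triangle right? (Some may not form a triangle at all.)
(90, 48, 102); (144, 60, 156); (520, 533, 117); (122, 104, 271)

(90,48,102): 48²+90² = 10404 = 102² → right
(144,60,156): 60²+144² = 24336 = 156² → right
(520,533,117): 117²+520² = 284089 = 533² → right
(122,104,271): 104+122 ≤ 271, not a triangle
3 of the 4 are right.

3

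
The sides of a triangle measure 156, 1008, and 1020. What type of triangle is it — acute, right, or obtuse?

right

Compare the square of the longest side to the sum of squares of the other two: 156² + 1008² = 1040400 = 1020².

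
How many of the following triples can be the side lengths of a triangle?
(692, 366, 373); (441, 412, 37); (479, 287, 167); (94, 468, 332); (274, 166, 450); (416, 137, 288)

(366,373,692): 366+373 > 692 → valid
(37,412,441): 37+412 > 441 → valid
(167,287,479): 167+287 ≤ 479 → not valid
(94,332,468): 94+332 ≤ 468 → not valid
(166,274,450): 166+274 ≤ 450 → not valid
(137,288,416): 137+288 > 416 → valid
3 of the 6 triples form a triangle.

3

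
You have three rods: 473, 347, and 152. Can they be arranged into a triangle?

The longest side is 473, and the other two sum to 499.
Since 499 > 473, the triangle inequality holds.

Yes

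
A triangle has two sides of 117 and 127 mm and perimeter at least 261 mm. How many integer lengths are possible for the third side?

227

Triangle inequality: 10 < x < 244. Perimeter ≥ 261 gives x ≥ 261 − 117 − 127 = 17.
So 17 ≤ x < 244; integers 17 through 243: 227 values.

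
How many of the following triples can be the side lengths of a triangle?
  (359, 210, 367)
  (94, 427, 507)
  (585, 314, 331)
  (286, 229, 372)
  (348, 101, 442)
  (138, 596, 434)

(210,359,367): 210+359 > 367 → valid
(94,427,507): 94+427 > 507 → valid
(314,331,585): 314+331 > 585 → valid
(229,286,372): 229+286 > 372 → valid
(101,348,442): 101+348 > 442 → valid
(138,434,596): 138+434 ≤ 596 → not valid
5 of the 6 triples form a triangle.

5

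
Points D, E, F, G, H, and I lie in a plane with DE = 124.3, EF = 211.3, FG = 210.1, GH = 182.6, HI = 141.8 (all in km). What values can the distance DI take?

0 ≤ DI ≤ 870.1 km

The maximum is all hops collinear in one direction: 124.3 + 211.3 + 210.1 + 182.6 + 141.8 = 870.1.
The longest hop is 211.3; the others sum to 658.8. Since 211.3 ≤ 658.8, the path can fold back on itself completely, so the minimum distance is 0.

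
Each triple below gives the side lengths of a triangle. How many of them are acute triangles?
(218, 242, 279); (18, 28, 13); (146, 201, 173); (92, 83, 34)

2

(218,242,279): 218²+242² = 106088 > 77841 = 279² → acute
(18,28,13): 13²+18² = 493 < 784 = 28² → obtuse
(146,201,173): 146²+173² = 51245 > 40401 = 201² → acute
(92,83,34): 34²+83² = 8045 < 8464 = 92² → obtuse
2 of the 4 are acute.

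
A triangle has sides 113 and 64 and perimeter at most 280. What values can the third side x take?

49 < x ≤ 103

Triangle inequality alone gives 49 < x < 177.
The perimeter condition gives x ≤ 280 − 113 − 64 = 103.
Intersecting the two: 49 < x ≤ 103.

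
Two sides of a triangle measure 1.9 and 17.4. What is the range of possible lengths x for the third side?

By the triangle inequality, x must be less than 1.9 + 17.4 = 19.3 and greater than |1.9 − 17.4| = 15.5.

15.5 < x < 19.3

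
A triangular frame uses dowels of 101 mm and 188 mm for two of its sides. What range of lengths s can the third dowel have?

By the triangle inequality, s must be less than 101 + 188 = 289 and greater than |101 − 188| = 87.

87 < s < 289 (mm)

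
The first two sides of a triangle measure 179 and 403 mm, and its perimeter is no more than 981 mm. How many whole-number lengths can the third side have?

175

Triangle inequality: 224 < x < 582. Perimeter ≤ 981 gives x ≤ 981 − 179 − 403 = 399.
So 224 < x ≤ 399; integers 225 through 399: 175 values.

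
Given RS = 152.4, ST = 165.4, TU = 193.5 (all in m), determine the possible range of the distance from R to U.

0 ≤ RU ≤ 511.3 m

The maximum is all hops collinear in one direction: 152.4 + 165.4 + 193.5 = 511.3.
The longest hop is 193.5; the others sum to 317.8. Since 193.5 ≤ 317.8, the path can fold back on itself completely, so the minimum distance is 0.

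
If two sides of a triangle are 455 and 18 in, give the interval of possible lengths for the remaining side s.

437 < s < 473 (in)

By the triangle inequality, s must be less than 455 + 18 = 473 and greater than |455 − 18| = 437.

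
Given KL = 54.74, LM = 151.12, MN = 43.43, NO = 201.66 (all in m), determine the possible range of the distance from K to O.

0 ≤ KO ≤ 450.95 m

The maximum is all hops collinear in one direction: 54.74 + 151.12 + 43.43 + 201.66 = 450.95.
The longest hop is 201.66; the others sum to 249.29. Since 201.66 ≤ 249.29, the path can fold back on itself completely, so the minimum distance is 0.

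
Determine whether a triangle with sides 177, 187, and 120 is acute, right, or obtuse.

Compare the square of the longest side to the sum of squares of the other two: 120² + 177² = 45729 > 34969 = 187².

acute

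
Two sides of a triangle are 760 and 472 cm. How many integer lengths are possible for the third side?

943

The third side lies in the open interval (288, 1232).
Integers from 289 to 1231 inclusive: 1231 − 289 + 1 = 943.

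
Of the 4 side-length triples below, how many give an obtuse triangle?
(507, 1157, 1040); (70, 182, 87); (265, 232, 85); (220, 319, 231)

(507,1157,1040): 507²+1040² = 1338649 = 1157² → right
(70,182,87): 70+87 ≤ 182, not a triangle
(265,232,85): 85²+232² = 61049 < 70225 = 265² → obtuse
(220,319,231): 220²+231² = 101761 = 319² → right
1 of the 4 is obtuse.

1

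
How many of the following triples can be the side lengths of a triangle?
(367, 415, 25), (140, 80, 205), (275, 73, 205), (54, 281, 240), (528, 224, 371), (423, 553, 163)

5

(25,367,415): 25+367 ≤ 415 → not valid
(80,140,205): 80+140 > 205 → valid
(73,205,275): 73+205 > 275 → valid
(54,240,281): 54+240 > 281 → valid
(224,371,528): 224+371 > 528 → valid
(163,423,553): 163+423 > 553 → valid
5 of the 6 triples form a triangle.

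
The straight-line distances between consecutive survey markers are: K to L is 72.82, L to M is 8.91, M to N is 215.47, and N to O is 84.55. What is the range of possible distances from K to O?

The maximum is all hops collinear in one direction: 72.82 + 8.91 + 215.47 + 84.55 = 381.75.
The longest hop is 215.47; the others sum to 166.28. Folding the others back against it leaves at least 215.47 − 166.28 = 49.19.

49.19 ≤ KO ≤ 381.75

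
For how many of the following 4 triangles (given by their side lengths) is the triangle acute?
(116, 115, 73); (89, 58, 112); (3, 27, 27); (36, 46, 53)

3

(116,115,73): 73²+115² = 18554 > 13456 = 116² → acute
(89,58,112): 58²+89² = 11285 < 12544 = 112² → obtuse
(3,27,27): 3²+27² = 738 > 729 = 27² → acute
(36,46,53): 36²+46² = 3412 > 2809 = 53² → acute
3 of the 4 are acute.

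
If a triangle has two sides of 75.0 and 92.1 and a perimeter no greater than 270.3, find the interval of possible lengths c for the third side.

17.1 < c ≤ 103.2

Triangle inequality alone gives 17.1 < c < 167.1.
The perimeter condition gives c ≤ 270.3 − 75.0 − 92.1 = 103.2.
Intersecting the two: 17.1 < c ≤ 103.2.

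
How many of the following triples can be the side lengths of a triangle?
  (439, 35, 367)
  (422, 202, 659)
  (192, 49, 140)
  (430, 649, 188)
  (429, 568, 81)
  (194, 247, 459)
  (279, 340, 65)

1

(35,367,439): 35+367 ≤ 439 → not valid
(202,422,659): 202+422 ≤ 659 → not valid
(49,140,192): 49+140 ≤ 192 → not valid
(188,430,649): 188+430 ≤ 649 → not valid
(81,429,568): 81+429 ≤ 568 → not valid
(194,247,459): 194+247 ≤ 459 → not valid
(65,279,340): 65+279 > 340 → valid
1 of the 7 triples forms a triangle.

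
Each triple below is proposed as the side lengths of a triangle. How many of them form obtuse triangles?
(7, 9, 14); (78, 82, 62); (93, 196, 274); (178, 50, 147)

(7,9,14): 7²+9² = 130 < 196 = 14² → obtuse
(78,82,62): 62²+78² = 9928 > 6724 = 82² → acute
(93,196,274): 93²+196² = 47065 < 75076 = 274² → obtuse
(178,50,147): 50²+147² = 24109 < 31684 = 178² → obtuse
3 of the 4 are obtuse.

3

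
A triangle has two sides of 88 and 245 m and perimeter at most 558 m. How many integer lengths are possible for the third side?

68

Triangle inequality: 157 < x < 333. Perimeter ≤ 558 gives x ≤ 558 − 88 − 245 = 225.
So 157 < x ≤ 225; integers 158 through 225: 68 values.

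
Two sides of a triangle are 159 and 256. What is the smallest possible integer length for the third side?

The third side must be strictly greater than |159 − 256| = 97.
The smallest integer above 97 is 98.

98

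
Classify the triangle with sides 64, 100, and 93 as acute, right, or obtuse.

Compare the square of the longest side to the sum of squares of the other two: 64² + 93² = 12745 > 10000 = 100².

acute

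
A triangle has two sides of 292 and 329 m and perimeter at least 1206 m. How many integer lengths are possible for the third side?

36

Triangle inequality: 37 < x < 621. Perimeter ≥ 1206 gives x ≥ 1206 − 292 − 329 = 585.
So 585 ≤ x < 621; integers 585 through 620: 36 values.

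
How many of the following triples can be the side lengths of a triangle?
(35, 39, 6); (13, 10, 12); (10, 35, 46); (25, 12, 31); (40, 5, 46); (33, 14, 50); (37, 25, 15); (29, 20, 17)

5

(6,35,39): 6+35 > 39 → valid
(10,12,13): 10+12 > 13 → valid
(10,35,46): 10+35 ≤ 46 → not valid
(12,25,31): 12+25 > 31 → valid
(5,40,46): 5+40 ≤ 46 → not valid
(14,33,50): 14+33 ≤ 50 → not valid
(15,25,37): 15+25 > 37 → valid
(17,20,29): 17+20 > 29 → valid
5 of the 8 triples form a triangle.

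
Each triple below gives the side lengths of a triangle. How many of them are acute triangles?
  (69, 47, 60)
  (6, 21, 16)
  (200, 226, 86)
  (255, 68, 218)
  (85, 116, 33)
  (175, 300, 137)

1

(69,47,60): 47²+60² = 5809 > 4761 = 69² → acute
(6,21,16): 6²+16² = 292 < 441 = 21² → obtuse
(200,226,86): 86²+200² = 47396 < 51076 = 226² → obtuse
(255,68,218): 68²+218² = 52148 < 65025 = 255² → obtuse
(85,116,33): 33²+85² = 8314 < 13456 = 116² → obtuse
(175,300,137): 137²+175² = 49394 < 90000 = 300² → obtuse
1 of the 6 is acute.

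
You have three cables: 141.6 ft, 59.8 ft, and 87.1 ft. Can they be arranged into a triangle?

Yes

The longest side is 141.6, and the other two sum to 146.9.
Since 146.9 > 141.6, the triangle inequality holds.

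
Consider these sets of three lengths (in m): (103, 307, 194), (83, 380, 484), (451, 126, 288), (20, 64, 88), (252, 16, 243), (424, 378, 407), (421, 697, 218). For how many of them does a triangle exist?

(103,194,307): 103+194 ≤ 307 → not valid
(83,380,484): 83+380 ≤ 484 → not valid
(126,288,451): 126+288 ≤ 451 → not valid
(20,64,88): 20+64 ≤ 88 → not valid
(16,243,252): 16+243 > 252 → valid
(378,407,424): 378+407 > 424 → valid
(218,421,697): 218+421 ≤ 697 → not valid
2 of the 7 triples form a triangle.

2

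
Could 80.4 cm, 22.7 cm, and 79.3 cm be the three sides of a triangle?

Yes

The longest side is 80.4, and the other two sum to 102.0.
Since 102.0 > 80.4, the triangle inequality holds.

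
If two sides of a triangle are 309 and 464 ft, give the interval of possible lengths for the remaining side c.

155 < c < 773

By the triangle inequality, c must be less than 309 + 464 = 773 and greater than |309 − 464| = 155.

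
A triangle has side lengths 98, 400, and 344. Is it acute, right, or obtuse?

obtuse

Compare the square of the longest side to the sum of squares of the other two: 98² + 344² = 127940 < 160000 = 400².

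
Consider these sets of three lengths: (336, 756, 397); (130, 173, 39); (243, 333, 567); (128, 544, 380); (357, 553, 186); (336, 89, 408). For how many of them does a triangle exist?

(336,397,756): 336+397 ≤ 756 → not valid
(39,130,173): 39+130 ≤ 173 → not valid
(243,333,567): 243+333 > 567 → valid
(128,380,544): 128+380 ≤ 544 → not valid
(186,357,553): 186+357 ≤ 553 → not valid
(89,336,408): 89+336 > 408 → valid
2 of the 6 triples form a triangle.

2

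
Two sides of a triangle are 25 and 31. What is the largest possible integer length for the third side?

55

The third side must be strictly less than 25 + 31 = 56.
The largest integer below 56 is 55.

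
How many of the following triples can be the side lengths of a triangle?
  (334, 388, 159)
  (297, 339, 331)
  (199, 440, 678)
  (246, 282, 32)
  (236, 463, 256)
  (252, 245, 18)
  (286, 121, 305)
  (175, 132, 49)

6

(159,334,388): 159+334 > 388 → valid
(297,331,339): 297+331 > 339 → valid
(199,440,678): 199+440 ≤ 678 → not valid
(32,246,282): 32+246 ≤ 282 → not valid
(236,256,463): 236+256 > 463 → valid
(18,245,252): 18+245 > 252 → valid
(121,286,305): 121+286 > 305 → valid
(49,132,175): 49+132 > 175 → valid
6 of the 8 triples form a triangle.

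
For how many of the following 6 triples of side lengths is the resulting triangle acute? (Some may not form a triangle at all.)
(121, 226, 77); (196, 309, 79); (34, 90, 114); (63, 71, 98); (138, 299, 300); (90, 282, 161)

1

(121,226,77): 77+121 ≤ 226, not a triangle
(196,309,79): 79+196 ≤ 309, not a triangle
(34,90,114): 34²+90² = 9256 < 12996 = 114² → obtuse
(63,71,98): 63²+71² = 9010 < 9604 = 98² → obtuse
(138,299,300): 138²+299² = 108445 > 90000 = 300² → acute
(90,282,161): 90+161 ≤ 282, not a triangle
1 of the 6 is acute.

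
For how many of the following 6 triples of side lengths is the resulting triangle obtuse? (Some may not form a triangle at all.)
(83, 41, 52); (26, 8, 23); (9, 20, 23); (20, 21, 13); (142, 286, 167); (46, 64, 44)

5

(83,41,52): 41²+52² = 4385 < 6889 = 83² → obtuse
(26,8,23): 8²+23² = 593 < 676 = 26² → obtuse
(9,20,23): 9²+20² = 481 < 529 = 23² → obtuse
(20,21,13): 13²+20² = 569 > 441 = 21² → acute
(142,286,167): 142²+167² = 48053 < 81796 = 286² → obtuse
(46,64,44): 44²+46² = 4052 < 4096 = 64² → obtuse
5 of the 6 are obtuse.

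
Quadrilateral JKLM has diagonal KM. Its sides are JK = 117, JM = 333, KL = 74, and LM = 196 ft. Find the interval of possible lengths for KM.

216 < KM < 270

From triangle JKM: |117 − 333| < KM < 117 + 333, i.e. 216 < KM < 450.
From triangle LKM: 122 < KM < 270.
Both must hold, so KM lies in the intersection.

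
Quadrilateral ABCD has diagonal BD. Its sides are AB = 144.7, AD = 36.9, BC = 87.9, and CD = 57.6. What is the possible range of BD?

From triangle ABD: |144.7 − 36.9| < BD < 144.7 + 36.9, i.e. 107.8 < BD < 181.6.
From triangle CBD: 30.3 < BD < 145.5.
Both must hold, so BD lies in the intersection.

107.8 < BD < 145.5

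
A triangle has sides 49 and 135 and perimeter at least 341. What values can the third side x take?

Triangle inequality alone gives 86 < x < 184.
The perimeter condition gives x ≥ 341 − 49 − 135 = 157.
Intersecting the two: 157 ≤ x < 184.

157 ≤ x < 184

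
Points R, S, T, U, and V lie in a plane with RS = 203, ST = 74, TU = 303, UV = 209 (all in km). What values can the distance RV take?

0 ≤ RV ≤ 789 km

The maximum is all hops collinear in one direction: 203 + 74 + 303 + 209 = 789.
The longest hop is 303; the others sum to 486. Since 303 ≤ 486, the path can fold back on itself completely, so the minimum distance is 0.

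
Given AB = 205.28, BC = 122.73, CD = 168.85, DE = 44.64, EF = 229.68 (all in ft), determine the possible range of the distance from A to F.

The maximum is all hops collinear in one direction: 205.28 + 122.73 + 168.85 + 44.64 + 229.68 = 771.18.
The longest hop is 229.68; the others sum to 541.50. Since 229.68 ≤ 541.50, the path can fold back on itself completely, so the minimum distance is 0.

0 ≤ AF ≤ 771.18 ft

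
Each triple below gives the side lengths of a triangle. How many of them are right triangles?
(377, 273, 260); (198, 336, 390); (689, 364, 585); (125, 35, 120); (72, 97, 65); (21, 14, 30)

5

(377,273,260): 260²+273² = 142129 = 377² → right
(198,336,390): 198²+336² = 152100 = 390² → right
(689,364,585): 364²+585² = 474721 = 689² → right
(125,35,120): 35²+120² = 15625 = 125² → right
(72,97,65): 65²+72² = 9409 = 97² → right
(21,14,30): 14²+21² = 637 < 900 = 30² → obtuse
5 of the 6 are right.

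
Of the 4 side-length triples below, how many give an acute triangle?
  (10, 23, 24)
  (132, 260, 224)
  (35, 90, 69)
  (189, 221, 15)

1

(10,23,24): 10²+23² = 629 > 576 = 24² → acute
(132,260,224): 132²+224² = 67600 = 260² → right
(35,90,69): 35²+69² = 5986 < 8100 = 90² → obtuse
(189,221,15): 15+189 ≤ 221, not a triangle
1 of the 4 is acute.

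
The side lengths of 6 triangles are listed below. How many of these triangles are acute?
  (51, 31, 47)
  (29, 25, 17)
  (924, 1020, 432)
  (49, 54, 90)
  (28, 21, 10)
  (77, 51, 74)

(51,31,47): 31²+47² = 3170 > 2601 = 51² → acute
(29,25,17): 17²+25² = 914 > 841 = 29² → acute
(924,1020,432): 432²+924² = 1040400 = 1020² → right
(49,54,90): 49²+54² = 5317 < 8100 = 90² → obtuse
(28,21,10): 10²+21² = 541 < 784 = 28² → obtuse
(77,51,74): 51²+74² = 8077 > 5929 = 77² → acute
3 of the 6 are acute.

3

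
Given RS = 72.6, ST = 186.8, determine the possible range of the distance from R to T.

By the triangle inequality, |72.6 − 186.8| ≤ RT ≤ 72.6 + 186.8.

114.2 ≤ RT ≤ 259.4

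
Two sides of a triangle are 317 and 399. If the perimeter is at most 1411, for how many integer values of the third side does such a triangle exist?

Triangle inequality: 82 < x < 716. Perimeter ≤ 1411 gives x ≤ 1411 − 317 − 399 = 695.
So 82 < x ≤ 695; integers 83 through 695: 613 values.

613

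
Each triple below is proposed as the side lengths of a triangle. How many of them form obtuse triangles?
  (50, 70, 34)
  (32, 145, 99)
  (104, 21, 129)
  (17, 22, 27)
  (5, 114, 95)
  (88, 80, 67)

1

(50,70,34): 34²+50² = 3656 < 4900 = 70² → obtuse
(32,145,99): 32+99 ≤ 145, not a triangle
(104,21,129): 21+104 ≤ 129, not a triangle
(17,22,27): 17²+22² = 773 > 729 = 27² → acute
(5,114,95): 5+95 ≤ 114, not a triangle
(88,80,67): 67²+80² = 10889 > 7744 = 88² → acute
1 of the 6 is obtuse.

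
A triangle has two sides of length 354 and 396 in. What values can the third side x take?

By the triangle inequality, x must be less than 354 + 396 = 750 and greater than |354 − 396| = 42.

42 < x < 750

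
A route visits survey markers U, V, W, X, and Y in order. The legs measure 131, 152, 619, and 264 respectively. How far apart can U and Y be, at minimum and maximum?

The maximum is all hops collinear in one direction: 131 + 152 + 619 + 264 = 1166.
The longest hop is 619; the others sum to 547. Folding the others back against it leaves at least 619 − 547 = 72.

72 ≤ UY ≤ 1166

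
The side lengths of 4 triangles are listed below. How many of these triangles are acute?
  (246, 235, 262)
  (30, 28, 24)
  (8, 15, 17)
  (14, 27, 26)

3

(246,235,262): 235²+246² = 115741 > 68644 = 262² → acute
(30,28,24): 24²+28² = 1360 > 900 = 30² → acute
(8,15,17): 8²+15² = 289 = 17² → right
(14,27,26): 14²+26² = 872 > 729 = 27² → acute
3 of the 4 are acute.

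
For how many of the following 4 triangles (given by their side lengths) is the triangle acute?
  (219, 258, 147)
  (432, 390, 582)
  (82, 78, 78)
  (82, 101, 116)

(219,258,147): 147²+219² = 69570 > 66564 = 258² → acute
(432,390,582): 390²+432² = 338724 = 582² → right
(82,78,78): 78²+78² = 12168 > 6724 = 82² → acute
(82,101,116): 82²+101² = 16925 > 13456 = 116² → acute
3 of the 4 are acute.

3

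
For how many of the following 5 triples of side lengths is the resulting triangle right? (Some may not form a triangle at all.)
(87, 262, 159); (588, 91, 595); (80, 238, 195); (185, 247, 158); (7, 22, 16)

(87,262,159): 87+159 ≤ 262, not a triangle
(588,91,595): 91²+588² = 354025 = 595² → right
(80,238,195): 80²+195² = 44425 < 56644 = 238² → obtuse
(185,247,158): 158²+185² = 59189 < 61009 = 247² → obtuse
(7,22,16): 7²+16² = 305 < 484 = 22² → obtuse
1 of the 5 is right.

1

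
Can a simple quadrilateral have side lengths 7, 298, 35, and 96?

No

For a quadrilateral, each side must be shorter than the sum of the others.
Here the longest side is 298, but the remaining 3 sides sum to only 138.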